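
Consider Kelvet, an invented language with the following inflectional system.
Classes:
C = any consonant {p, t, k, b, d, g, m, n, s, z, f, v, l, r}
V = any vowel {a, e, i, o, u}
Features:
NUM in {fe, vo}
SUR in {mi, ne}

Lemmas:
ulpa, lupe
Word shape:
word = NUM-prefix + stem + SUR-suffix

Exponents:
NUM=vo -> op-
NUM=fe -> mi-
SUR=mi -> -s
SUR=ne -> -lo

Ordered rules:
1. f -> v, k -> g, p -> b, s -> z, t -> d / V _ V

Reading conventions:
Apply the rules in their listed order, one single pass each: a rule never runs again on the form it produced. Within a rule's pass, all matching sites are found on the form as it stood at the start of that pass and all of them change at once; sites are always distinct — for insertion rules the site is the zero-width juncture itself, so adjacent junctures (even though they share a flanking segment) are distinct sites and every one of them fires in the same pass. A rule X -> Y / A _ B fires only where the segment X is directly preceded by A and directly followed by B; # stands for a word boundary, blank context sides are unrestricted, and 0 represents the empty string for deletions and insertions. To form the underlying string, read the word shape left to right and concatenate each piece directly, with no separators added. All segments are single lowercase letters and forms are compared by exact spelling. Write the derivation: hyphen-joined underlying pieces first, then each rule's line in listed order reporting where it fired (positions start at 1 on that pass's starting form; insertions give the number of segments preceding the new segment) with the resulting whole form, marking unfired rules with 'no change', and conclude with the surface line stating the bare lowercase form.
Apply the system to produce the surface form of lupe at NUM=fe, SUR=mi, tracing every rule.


underlying: mi-lupe-s
1. f -> v, k -> g, p -> b, s -> z, t -> d / V _ V: fires at position(s) 5: milubes
surface: milubes


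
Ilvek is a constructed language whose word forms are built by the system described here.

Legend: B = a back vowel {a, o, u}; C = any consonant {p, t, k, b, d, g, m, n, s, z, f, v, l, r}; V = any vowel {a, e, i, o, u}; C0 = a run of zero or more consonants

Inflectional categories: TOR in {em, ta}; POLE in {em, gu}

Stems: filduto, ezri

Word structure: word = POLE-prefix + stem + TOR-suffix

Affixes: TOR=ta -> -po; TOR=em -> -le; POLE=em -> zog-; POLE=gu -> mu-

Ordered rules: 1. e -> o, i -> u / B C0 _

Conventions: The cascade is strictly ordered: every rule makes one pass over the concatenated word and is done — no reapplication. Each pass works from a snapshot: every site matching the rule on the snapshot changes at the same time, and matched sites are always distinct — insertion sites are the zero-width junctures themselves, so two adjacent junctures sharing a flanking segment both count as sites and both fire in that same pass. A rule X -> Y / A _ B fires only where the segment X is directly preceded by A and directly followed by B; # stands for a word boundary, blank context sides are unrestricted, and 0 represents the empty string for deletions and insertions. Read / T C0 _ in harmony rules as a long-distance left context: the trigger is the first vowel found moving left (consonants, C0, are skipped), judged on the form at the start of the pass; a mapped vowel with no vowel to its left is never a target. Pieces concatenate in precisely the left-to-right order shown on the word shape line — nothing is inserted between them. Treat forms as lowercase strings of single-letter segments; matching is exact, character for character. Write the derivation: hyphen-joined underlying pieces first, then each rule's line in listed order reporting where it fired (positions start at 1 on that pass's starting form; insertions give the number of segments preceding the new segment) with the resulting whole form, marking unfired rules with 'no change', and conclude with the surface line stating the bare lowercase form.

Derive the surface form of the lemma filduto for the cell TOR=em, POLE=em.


underlying: zog-filduto-le
1. e -> o, i -> u / B C0 _: fires at position(s) 5, 12: zogfuldutolo
surface: zogfuldutolo


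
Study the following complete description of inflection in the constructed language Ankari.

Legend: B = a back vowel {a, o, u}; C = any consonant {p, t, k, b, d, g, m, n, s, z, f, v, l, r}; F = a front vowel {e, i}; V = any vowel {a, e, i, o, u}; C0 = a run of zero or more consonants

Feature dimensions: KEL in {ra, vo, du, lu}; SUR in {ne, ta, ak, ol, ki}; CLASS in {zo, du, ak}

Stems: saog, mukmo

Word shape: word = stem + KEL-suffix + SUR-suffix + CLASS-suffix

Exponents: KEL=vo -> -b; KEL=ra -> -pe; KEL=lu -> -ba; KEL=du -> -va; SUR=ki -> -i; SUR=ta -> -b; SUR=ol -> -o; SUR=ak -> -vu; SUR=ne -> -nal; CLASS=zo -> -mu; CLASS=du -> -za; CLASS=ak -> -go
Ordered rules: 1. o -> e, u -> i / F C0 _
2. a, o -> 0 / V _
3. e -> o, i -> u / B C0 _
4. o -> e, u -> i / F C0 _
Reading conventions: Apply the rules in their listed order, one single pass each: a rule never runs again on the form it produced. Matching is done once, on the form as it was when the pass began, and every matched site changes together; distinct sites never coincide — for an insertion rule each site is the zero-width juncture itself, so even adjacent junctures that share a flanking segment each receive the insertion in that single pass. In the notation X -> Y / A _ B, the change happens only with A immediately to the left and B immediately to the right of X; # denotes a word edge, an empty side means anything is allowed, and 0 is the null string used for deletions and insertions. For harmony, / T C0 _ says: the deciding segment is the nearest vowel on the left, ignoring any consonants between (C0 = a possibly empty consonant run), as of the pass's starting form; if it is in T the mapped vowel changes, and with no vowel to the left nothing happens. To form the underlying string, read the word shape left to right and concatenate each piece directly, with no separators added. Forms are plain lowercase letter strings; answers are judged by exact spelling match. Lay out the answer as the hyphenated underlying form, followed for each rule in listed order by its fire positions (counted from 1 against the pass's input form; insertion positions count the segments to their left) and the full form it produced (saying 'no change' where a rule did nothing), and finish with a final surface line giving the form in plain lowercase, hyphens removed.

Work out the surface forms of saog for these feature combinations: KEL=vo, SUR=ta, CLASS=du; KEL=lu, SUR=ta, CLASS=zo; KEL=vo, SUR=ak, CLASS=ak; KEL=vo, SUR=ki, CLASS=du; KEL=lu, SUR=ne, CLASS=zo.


cell KEL=vo, SUR=ta, CLASS=du:
underlying: saog-b-b-za
1. o -> e, u -> i / F C0 _: no change
2. a, o -> 0 / V _: fires at position(s) 3: sagbbza
3. e -> o, i -> u / B C0 _: no change
4. o -> e, u -> i / F C0 _: no change
surface: sagbbza

cell KEL=lu, SUR=ta, CLASS=zo:
underlying: saog-ba-b-mu
1. o -> e, u -> i / F C0 _: no change
2. a, o -> 0 / V _: fires at position(s) 3: sagbabmu
3. e -> o, i -> u / B C0 _: no change
4. o -> e, u -> i / F C0 _: no change
surface: sagbabmu

cell KEL=vo, SUR=ak, CLASS=ak:
underlying: saog-b-vu-go
1. o -> e, u -> i / F C0 _: no change
2. a, o -> 0 / V _: fires at position(s) 3: sagbvugo
3. e -> o, i -> u / B C0 _: no change
4. o -> e, u -> i / F C0 _: no change
surface: sagbvugo

cell KEL=vo, SUR=ki, CLASS=du:
underlying: saog-b-i-za
1. o -> e, u -> i / F C0 _: no change
2. a, o -> 0 / V _: fires at position(s) 3: sagbiza
3. e -> o, i -> u / B C0 _: fires at position(s) 5: sagbuza
4. o -> e, u -> i / F C0 _: no change
surface: sagbuza

cell KEL=lu, SUR=ne, CLASS=zo:
underlying: saog-ba-nal-mu
1. o -> e, u -> i / F C0 _: no change
2. a, o -> 0 / V _: fires at position(s) 3: sagbanalmu
3. e -> o, i -> u / B C0 _: no change
4. o -> e, u -> i / F C0 _: no change
surface: sagbanalmu


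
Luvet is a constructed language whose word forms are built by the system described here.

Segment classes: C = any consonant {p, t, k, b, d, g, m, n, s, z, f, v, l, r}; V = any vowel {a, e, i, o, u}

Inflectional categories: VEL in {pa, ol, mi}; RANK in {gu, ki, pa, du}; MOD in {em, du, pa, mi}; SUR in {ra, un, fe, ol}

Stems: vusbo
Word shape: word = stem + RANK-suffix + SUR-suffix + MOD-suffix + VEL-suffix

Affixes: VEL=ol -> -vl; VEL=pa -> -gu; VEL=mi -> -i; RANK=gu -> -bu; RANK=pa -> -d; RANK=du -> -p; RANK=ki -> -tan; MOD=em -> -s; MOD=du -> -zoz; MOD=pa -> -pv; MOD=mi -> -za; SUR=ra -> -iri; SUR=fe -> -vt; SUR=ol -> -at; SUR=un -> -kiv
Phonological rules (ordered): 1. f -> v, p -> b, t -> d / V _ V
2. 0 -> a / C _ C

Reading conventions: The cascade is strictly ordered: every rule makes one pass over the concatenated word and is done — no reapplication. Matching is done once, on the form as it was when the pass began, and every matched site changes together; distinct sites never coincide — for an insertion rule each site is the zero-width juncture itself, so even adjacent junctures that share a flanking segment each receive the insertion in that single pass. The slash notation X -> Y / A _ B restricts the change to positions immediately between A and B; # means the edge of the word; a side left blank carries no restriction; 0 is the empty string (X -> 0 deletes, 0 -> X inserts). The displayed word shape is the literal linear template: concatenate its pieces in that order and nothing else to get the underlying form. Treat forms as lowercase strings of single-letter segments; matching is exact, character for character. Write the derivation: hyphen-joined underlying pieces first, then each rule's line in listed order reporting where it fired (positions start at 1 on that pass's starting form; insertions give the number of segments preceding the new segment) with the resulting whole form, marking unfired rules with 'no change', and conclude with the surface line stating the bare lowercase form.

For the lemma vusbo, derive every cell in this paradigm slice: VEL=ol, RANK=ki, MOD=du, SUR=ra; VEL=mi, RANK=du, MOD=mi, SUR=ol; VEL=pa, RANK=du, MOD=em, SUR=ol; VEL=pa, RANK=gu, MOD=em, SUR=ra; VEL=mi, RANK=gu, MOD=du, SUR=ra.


cell VEL=ol, RANK=ki, MOD=du, SUR=ra:
underlying: vusbo-tan-iri-zoz-vl
1. f -> v, p -> b, t -> d / V _ V: fires at position(s) 6: vusbodanirizozvl
2. 0 -> a / C _ C: inserts after position(s) 3, 14, 15: vusabodanirizozaval
surface: vusabodanirizozaval

cell VEL=mi, RANK=du, MOD=mi, SUR=ol:
underlying: vusbo-p-at-za-i
1. f -> v, p -> b, t -> d / V _ V: fires at position(s) 6: vusbobatzai
2. 0 -> a / C _ C: inserts after position(s) 3, 8: vusabobatazai
surface: vusabobatazai

cell VEL=pa, RANK=du, MOD=em, SUR=ol:
underlying: vusbo-p-at-s-gu
1. f -> v, p -> b, t -> d / V _ V: fires at position(s) 6: vusbobatsgu
2. 0 -> a / C _ C: inserts after position(s) 3, 8, 9: vusabobatasagu
surface: vusabobatasagu

cell VEL=pa, RANK=gu, MOD=em, SUR=ra:
underlying: vusbo-bu-iri-s-gu
1. f -> v, p -> b, t -> d / V _ V: no change
2. 0 -> a / C _ C: inserts after position(s) 3, 11: vusabobuirisagu
surface: vusabobuirisagu

cell VEL=mi, RANK=gu, MOD=du, SUR=ra:
underlying: vusbo-bu-iri-zoz-i
1. f -> v, p -> b, t -> d / V _ V: no change
2. 0 -> a / C _ C: inserts after position(s) 3: vusabobuirizozi
surface: vusabobuirizozi


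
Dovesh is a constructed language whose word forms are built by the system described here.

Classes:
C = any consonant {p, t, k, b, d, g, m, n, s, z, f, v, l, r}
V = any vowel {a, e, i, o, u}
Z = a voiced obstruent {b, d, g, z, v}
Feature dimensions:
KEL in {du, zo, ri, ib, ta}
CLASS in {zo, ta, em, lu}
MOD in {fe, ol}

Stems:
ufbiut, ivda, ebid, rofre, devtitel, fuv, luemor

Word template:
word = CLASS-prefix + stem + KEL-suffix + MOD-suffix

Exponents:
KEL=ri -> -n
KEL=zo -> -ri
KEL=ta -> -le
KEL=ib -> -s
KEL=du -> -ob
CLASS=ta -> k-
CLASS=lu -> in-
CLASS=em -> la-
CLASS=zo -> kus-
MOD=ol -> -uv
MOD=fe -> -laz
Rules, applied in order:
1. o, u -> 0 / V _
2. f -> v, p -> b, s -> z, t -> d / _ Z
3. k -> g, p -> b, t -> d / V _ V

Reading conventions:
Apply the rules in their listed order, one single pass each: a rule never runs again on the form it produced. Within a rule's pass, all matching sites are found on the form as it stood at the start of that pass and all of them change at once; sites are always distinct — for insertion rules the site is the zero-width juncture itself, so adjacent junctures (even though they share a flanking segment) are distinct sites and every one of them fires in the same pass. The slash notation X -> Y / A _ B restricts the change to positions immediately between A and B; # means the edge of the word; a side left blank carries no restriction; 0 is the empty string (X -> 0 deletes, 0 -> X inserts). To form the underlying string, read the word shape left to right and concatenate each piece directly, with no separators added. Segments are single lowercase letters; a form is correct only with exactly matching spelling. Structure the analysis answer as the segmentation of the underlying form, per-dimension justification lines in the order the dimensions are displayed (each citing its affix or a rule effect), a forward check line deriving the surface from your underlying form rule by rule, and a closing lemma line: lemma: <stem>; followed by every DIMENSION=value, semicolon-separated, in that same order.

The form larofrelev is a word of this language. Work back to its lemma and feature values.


underlying: la-rofre-le-uv
KEL=ta - signalled by the affix -le
CLASS=em - signalled by the affix la-
MOD=ol - signalled by the affix -uv
check: larofreleuv -> larofrelev -> larofrelev -> larofrelev
lemma: rofre; KEL=ta; CLASS=em; MOD=ol


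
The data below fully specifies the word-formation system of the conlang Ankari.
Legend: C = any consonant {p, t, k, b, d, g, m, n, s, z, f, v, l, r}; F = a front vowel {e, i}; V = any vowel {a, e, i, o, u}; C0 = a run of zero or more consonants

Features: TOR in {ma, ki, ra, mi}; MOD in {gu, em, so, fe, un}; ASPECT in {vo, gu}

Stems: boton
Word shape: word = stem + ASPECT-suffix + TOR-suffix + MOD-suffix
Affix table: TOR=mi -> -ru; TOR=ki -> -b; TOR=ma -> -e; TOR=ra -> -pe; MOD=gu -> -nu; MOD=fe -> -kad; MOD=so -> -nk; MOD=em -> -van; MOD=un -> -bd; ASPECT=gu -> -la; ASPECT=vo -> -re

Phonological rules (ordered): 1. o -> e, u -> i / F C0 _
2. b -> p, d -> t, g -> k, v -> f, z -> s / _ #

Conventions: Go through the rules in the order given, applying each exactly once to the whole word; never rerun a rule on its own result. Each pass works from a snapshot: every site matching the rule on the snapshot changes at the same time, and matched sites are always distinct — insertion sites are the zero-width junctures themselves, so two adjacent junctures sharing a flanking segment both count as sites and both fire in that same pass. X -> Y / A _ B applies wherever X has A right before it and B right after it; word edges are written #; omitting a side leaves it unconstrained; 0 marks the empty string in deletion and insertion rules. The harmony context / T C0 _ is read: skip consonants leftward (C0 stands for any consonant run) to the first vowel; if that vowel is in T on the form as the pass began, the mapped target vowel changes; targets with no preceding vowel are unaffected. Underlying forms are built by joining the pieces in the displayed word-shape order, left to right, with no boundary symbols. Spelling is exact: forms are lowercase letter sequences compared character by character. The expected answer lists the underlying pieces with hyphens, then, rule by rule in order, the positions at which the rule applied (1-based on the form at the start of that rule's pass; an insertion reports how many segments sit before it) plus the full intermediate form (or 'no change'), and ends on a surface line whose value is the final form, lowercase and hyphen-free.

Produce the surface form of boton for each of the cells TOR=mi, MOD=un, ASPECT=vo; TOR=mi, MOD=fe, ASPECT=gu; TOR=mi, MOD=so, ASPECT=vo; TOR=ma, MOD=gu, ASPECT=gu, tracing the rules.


cell TOR=mi, MOD=un, ASPECT=vo:
underlying: boton-re-ru-bd
1. o -> e, u -> i / F C0 _: fires at position(s) 9: botonreribd
2. b -> p, d -> t, g -> k, v -> f, z -> s / _ #: fires at position(s) 11: botonreribt
surface: botonreribt

cell TOR=mi, MOD=fe, ASPECT=gu:
underlying: boton-la-ru-kad
1. o -> e, u -> i / F C0 _: no change
2. b -> p, d -> t, g -> k, v -> f, z -> s / _ #: fires at position(s) 12: botonlarukat
surface: botonlarukat

cell TOR=mi, MOD=so, ASPECT=vo:
underlying: boton-re-ru-nk
1. o -> e, u -> i / F C0 _: fires at position(s) 9: botonrerink
2. b -> p, d -> t, g -> k, v -> f, z -> s / _ #: no change
surface: botonrerink

cell TOR=ma, MOD=gu, ASPECT=gu:
underlying: boton-la-e-nu
1. o -> e, u -> i / F C0 _: fires at position(s) 10: botonlaeni
2. b -> p, d -> t, g -> k, v -> f, z -> s / _ #: no change
surface: botonlaeni


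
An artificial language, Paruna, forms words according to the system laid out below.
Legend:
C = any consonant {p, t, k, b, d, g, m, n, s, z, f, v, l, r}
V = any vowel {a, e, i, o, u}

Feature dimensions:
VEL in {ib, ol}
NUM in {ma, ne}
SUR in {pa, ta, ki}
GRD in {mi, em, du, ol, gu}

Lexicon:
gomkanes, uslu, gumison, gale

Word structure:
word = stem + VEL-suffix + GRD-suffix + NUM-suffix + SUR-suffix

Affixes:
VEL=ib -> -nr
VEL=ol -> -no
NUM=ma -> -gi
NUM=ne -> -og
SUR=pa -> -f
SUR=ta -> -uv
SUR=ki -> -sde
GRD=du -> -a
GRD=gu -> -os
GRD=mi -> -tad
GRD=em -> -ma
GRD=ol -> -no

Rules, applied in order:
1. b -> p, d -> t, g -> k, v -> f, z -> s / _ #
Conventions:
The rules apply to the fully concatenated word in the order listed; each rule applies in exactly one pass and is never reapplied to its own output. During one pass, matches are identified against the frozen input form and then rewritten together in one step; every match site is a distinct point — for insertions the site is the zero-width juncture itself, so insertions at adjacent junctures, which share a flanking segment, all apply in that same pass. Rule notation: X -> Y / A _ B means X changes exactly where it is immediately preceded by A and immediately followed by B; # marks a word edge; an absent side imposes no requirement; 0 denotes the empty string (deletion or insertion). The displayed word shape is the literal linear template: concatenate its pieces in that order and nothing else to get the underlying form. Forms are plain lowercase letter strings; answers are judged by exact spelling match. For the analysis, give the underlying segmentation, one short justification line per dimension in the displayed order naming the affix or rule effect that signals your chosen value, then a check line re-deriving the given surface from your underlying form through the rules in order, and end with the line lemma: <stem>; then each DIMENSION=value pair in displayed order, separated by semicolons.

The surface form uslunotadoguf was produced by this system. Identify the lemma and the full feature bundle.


underlying: uslu-no-tad-og-uv
VEL=ol - signalled by the affix -no
NUM=ne - signalled by the affix -og
SUR=ta - signalled by the affix -uv
GRD=mi - signalled by the affix -tad
check: uslunotadoguv -> uslunotadoguf
lemma: uslu; VEL=ol; NUM=ne; SUR=ta; GRD=mi


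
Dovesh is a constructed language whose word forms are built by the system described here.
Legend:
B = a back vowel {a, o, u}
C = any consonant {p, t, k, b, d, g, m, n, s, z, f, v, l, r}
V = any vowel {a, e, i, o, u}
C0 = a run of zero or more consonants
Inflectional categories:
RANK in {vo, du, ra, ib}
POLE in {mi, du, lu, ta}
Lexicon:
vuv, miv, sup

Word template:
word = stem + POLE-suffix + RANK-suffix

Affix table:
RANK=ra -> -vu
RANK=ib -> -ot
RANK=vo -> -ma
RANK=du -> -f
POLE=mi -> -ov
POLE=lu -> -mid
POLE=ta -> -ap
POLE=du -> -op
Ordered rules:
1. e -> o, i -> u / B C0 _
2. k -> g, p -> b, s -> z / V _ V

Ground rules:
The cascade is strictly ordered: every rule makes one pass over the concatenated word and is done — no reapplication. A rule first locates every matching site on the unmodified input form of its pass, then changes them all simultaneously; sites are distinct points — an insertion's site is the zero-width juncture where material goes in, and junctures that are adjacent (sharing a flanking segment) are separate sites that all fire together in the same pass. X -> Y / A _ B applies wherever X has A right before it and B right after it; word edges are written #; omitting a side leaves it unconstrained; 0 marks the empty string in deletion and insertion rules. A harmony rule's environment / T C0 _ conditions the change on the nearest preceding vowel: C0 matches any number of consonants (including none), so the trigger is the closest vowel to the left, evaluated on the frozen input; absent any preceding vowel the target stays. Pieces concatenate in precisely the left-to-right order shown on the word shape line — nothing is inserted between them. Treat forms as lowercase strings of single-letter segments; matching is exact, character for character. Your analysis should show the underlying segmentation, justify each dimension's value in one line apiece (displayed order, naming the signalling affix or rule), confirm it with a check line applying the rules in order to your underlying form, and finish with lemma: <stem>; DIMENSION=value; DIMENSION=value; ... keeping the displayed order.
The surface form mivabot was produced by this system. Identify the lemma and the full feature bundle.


underlying: miv-ap-ot
RANK=ib - signalled by the affix -ot
POLE=ta - signalled by the affix -ap
check: mivapot -> mivapot -> mivabot
lemma: miv; RANK=ib; POLE=ta


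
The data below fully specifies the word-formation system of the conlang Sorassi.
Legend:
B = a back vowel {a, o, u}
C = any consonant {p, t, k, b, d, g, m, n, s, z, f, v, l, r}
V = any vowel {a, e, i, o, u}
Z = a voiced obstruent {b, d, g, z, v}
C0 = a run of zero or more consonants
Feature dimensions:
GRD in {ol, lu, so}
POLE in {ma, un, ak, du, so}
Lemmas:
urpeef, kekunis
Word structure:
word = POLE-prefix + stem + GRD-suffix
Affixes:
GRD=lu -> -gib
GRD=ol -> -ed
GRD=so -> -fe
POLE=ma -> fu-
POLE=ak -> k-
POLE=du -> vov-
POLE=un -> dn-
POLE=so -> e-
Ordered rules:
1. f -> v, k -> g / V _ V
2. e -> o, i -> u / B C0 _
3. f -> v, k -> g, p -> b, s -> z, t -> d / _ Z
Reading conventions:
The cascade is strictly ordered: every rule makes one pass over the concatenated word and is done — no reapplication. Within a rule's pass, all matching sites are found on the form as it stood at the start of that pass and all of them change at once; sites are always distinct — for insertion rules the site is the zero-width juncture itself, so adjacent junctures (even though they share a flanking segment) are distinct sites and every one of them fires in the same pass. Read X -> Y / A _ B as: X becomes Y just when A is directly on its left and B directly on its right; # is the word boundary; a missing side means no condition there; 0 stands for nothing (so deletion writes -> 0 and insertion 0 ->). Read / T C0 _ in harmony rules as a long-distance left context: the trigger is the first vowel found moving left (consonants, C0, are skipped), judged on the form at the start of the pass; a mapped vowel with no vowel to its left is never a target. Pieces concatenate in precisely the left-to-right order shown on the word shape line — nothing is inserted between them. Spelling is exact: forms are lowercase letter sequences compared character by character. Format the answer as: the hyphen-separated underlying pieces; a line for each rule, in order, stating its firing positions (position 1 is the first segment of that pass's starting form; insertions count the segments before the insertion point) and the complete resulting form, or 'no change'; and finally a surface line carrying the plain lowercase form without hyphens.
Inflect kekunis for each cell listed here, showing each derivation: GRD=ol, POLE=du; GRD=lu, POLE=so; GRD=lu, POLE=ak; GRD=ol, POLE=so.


cell GRD=ol, POLE=du:
underlying: vov-kekunis-ed
1. f -> v, k -> g / V _ V: fires at position(s) 6: vovkegunised
2. e -> o, i -> u / B C0 _: fires at position(s) 5, 9: vovkogunused
3. f -> v, k -> g, p -> b, s -> z, t -> d / _ Z: no change
surface: vovkogunused

cell GRD=lu, POLE=so:
underlying: e-kekunis-gib
1. f -> v, k -> g / V _ V: fires at position(s) 2, 4: egegunisgib
2. e -> o, i -> u / B C0 _: fires at position(s) 7: egegunusgib
3. f -> v, k -> g, p -> b, s -> z, t -> d / _ Z: fires at position(s) 8: egegunuzgib
surface: egegunuzgib

cell GRD=lu, POLE=ak:
underlying: k-kekunis-gib
1. f -> v, k -> g / V _ V: fires at position(s) 4: kkegunisgib
2. e -> o, i -> u / B C0 _: fires at position(s) 7: kkegunusgib
3. f -> v, k -> g, p -> b, s -> z, t -> d / _ Z: fires at position(s) 8: kkegunuzgib
surface: kkegunuzgib

cell GRD=ol, POLE=so:
underlying: e-kekunis-ed
1. f -> v, k -> g / V _ V: fires at position(s) 2, 4: egegunised
2. e -> o, i -> u / B C0 _: fires at position(s) 7: egegunused
3. f -> v, k -> g, p -> b, s -> z, t -> d / _ Z: no change
surface: egegunused


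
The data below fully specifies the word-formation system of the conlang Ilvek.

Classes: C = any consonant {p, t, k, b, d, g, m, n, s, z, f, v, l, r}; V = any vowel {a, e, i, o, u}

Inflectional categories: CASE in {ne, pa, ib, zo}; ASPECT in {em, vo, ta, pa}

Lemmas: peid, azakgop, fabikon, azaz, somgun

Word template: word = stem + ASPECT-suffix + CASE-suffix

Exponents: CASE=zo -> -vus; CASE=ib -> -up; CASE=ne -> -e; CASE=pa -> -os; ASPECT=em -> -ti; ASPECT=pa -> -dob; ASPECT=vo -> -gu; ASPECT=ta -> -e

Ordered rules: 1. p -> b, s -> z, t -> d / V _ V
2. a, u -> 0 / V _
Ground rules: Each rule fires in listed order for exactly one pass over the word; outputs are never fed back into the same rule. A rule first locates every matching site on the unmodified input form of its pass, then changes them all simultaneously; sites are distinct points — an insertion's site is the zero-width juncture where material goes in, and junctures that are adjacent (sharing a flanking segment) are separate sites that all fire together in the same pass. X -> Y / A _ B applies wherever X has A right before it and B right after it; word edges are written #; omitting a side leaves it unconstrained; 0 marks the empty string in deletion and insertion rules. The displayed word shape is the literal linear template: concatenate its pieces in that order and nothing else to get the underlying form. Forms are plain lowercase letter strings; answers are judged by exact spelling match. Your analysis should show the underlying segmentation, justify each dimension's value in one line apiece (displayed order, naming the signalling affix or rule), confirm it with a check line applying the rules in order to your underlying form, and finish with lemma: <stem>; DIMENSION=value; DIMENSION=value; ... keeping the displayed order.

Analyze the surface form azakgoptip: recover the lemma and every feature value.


underlying: azakgop-ti-up
CASE=ib - signalled by the affix -up
ASPECT=em - signalled by the affix -ti
check: azakgoptiup -> azakgoptiup -> azakgoptip
lemma: azakgop; CASE=ib; ASPECT=em


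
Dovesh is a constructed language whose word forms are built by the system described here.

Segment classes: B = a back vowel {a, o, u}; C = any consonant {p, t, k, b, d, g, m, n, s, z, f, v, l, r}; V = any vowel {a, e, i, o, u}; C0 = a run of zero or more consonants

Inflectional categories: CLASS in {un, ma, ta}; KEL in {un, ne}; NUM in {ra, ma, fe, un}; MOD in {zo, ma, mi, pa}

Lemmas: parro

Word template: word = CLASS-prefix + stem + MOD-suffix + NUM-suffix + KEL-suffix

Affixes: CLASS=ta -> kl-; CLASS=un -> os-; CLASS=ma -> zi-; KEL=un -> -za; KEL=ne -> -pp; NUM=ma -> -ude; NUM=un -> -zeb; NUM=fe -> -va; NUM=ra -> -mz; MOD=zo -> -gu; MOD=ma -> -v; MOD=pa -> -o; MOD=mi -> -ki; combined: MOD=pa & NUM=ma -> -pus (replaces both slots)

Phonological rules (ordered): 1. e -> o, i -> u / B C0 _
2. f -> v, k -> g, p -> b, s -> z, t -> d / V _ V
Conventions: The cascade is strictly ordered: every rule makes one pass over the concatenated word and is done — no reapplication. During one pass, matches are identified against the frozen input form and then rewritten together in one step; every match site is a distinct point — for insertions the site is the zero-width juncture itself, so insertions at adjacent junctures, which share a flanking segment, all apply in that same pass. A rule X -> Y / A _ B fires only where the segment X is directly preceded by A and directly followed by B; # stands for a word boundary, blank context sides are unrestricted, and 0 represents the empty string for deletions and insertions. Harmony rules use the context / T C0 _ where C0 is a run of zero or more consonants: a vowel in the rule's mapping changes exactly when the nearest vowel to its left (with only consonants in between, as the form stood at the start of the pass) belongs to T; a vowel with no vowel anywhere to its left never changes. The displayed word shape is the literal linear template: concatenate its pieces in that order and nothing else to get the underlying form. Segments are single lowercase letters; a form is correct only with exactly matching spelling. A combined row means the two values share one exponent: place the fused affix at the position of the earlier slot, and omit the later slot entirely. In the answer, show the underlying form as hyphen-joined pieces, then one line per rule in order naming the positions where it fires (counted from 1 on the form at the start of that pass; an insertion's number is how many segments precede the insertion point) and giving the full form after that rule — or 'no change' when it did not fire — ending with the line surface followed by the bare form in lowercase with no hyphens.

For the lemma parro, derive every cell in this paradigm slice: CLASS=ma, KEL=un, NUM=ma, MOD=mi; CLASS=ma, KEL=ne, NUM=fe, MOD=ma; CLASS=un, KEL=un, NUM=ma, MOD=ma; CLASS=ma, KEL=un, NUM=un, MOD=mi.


cell CLASS=ma, KEL=un, NUM=ma, MOD=mi:
underlying: zi-parro-ki-ude-za
1. e -> o, i -> u / B C0 _: fires at position(s) 9, 12: ziparrokuudoza
2. f -> v, k -> g, p -> b, s -> z, t -> d / V _ V: fires at position(s) 3, 8: zibarroguudoza
surface: zibarroguudoza

cell CLASS=ma, KEL=ne, NUM=fe, MOD=ma:
underlying: zi-parro-v-va-pp
1. e -> o, i -> u / B C0 _: no change
2. f -> v, k -> g, p -> b, s -> z, t -> d / V _ V: fires at position(s) 3: zibarrovvapp
surface: zibarrovvapp

cell CLASS=un, KEL=un, NUM=ma, MOD=ma:
underlying: os-parro-v-ude-za
1. e -> o, i -> u / B C0 _: fires at position(s) 11: osparrovudoza
2. f -> v, k -> g, p -> b, s -> z, t -> d / V _ V: no change
surface: osparrovudoza

cell CLASS=ma, KEL=un, NUM=un, MOD=mi:
underlying: zi-parro-ki-zeb-za
1. e -> o, i -> u / B C0 _: fires at position(s) 9: ziparrokuzebza
2. f -> v, k -> g, p -> b, s -> z, t -> d / V _ V: fires at position(s) 3, 8: zibarroguzebza
surface: zibarroguzebza


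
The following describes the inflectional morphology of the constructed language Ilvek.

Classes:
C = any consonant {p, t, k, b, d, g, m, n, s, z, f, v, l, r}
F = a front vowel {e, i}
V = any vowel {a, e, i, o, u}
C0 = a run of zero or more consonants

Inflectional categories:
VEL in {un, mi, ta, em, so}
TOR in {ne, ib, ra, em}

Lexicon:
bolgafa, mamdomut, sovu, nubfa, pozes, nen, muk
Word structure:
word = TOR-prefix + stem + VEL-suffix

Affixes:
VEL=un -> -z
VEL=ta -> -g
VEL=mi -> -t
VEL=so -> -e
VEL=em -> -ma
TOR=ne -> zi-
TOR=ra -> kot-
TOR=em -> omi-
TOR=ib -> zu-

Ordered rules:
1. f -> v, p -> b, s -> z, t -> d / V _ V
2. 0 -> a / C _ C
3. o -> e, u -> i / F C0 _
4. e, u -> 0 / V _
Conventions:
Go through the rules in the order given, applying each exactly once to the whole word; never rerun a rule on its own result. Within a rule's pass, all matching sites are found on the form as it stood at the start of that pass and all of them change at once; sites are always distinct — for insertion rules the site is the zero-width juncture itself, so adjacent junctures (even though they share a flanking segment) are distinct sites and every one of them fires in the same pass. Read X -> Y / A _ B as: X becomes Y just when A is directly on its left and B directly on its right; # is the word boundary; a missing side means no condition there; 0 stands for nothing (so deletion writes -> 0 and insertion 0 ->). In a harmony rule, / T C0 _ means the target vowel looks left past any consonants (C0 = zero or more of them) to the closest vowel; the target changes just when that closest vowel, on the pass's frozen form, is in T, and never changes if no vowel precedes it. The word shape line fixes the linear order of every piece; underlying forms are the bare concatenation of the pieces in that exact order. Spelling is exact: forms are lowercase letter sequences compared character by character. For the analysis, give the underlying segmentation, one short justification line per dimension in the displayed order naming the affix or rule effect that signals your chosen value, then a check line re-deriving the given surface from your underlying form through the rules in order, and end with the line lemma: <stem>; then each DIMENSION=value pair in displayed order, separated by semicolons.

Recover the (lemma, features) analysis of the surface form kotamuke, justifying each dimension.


underlying: kot-muk-e
VEL=so - signalled by the affix -e
TOR=ra - signalled by the affix kot-
check: kotmuke -> kotmuke -> kotamuke -> kotamuke -> kotamuke
lemma: muk; VEL=so; TOR=ra


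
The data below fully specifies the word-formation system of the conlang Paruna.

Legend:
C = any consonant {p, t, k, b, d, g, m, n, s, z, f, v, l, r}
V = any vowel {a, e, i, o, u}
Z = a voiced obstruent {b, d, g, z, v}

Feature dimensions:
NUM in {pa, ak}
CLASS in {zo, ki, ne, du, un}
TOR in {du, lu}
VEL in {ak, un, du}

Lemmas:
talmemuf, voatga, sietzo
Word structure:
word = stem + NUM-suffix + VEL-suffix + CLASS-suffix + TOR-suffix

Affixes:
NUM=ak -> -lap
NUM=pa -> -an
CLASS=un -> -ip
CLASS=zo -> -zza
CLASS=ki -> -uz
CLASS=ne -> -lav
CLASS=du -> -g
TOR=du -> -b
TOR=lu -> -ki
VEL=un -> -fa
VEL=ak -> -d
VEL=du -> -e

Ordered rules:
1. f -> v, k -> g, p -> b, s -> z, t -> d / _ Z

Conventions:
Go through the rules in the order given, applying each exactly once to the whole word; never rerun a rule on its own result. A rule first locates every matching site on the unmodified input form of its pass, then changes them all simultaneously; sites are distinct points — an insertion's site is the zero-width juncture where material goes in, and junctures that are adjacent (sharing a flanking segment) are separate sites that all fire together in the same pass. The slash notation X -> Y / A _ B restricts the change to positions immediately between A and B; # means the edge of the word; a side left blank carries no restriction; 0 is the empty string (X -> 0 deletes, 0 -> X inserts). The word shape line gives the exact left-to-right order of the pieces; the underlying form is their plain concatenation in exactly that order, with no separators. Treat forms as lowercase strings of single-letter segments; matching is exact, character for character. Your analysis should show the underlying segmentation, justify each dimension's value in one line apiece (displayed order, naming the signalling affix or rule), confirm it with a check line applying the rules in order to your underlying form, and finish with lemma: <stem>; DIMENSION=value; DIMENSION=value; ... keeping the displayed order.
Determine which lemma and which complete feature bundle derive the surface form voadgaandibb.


underlying: voatga-an-d-ip-b
NUM=pa - signalled by the affix -an
CLASS=un - signalled by the affix -ip
TOR=du - signalled by the affix -b
VEL=ak - signalled by the affix -d
check: voatgaandipb -> voadgaandibb
lemma: voatga; NUM=pa; CLASS=un; TOR=du; VEL=ak


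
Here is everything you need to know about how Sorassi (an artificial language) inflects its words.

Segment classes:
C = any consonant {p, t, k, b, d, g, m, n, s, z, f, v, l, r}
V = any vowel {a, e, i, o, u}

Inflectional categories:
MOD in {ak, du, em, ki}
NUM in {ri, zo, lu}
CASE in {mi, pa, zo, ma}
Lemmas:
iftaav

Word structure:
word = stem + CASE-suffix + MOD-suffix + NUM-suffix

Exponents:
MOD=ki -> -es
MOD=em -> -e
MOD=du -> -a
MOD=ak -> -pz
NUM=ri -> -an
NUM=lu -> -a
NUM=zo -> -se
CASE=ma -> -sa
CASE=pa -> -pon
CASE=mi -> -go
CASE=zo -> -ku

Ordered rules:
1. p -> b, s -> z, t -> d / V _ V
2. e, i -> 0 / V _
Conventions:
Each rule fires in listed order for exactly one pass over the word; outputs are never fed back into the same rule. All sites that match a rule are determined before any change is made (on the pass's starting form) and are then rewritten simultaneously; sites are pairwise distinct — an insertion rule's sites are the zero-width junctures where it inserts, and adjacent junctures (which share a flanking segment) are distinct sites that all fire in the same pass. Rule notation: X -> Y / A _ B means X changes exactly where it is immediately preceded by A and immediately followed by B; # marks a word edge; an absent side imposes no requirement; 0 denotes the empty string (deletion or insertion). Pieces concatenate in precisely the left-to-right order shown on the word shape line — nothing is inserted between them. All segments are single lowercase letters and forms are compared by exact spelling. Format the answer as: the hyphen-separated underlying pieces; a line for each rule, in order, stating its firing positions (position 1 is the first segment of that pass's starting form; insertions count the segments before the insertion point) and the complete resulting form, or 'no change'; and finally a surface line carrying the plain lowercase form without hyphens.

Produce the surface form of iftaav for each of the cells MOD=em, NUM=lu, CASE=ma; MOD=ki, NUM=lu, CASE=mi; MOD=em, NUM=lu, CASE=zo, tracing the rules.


cell MOD=em, NUM=lu, CASE=ma:
underlying: iftaav-sa-e-a
1. p -> b, s -> z, t -> d / V _ V: no change
2. e, i -> 0 / V _: fires at position(s) 9: iftaavsaa
surface: iftaavsaa

cell MOD=ki, NUM=lu, CASE=mi:
underlying: iftaav-go-es-a
1. p -> b, s -> z, t -> d / V _ V: fires at position(s) 10: iftaavgoeza
2. e, i -> 0 / V _: fires at position(s) 9: iftaavgoza
surface: iftaavgoza

cell MOD=em, NUM=lu, CASE=zo:
underlying: iftaav-ku-e-a
1. p -> b, s -> z, t -> d / V _ V: no change
2. e, i -> 0 / V _: fires at position(s) 9: iftaavkua
surface: iftaavkua


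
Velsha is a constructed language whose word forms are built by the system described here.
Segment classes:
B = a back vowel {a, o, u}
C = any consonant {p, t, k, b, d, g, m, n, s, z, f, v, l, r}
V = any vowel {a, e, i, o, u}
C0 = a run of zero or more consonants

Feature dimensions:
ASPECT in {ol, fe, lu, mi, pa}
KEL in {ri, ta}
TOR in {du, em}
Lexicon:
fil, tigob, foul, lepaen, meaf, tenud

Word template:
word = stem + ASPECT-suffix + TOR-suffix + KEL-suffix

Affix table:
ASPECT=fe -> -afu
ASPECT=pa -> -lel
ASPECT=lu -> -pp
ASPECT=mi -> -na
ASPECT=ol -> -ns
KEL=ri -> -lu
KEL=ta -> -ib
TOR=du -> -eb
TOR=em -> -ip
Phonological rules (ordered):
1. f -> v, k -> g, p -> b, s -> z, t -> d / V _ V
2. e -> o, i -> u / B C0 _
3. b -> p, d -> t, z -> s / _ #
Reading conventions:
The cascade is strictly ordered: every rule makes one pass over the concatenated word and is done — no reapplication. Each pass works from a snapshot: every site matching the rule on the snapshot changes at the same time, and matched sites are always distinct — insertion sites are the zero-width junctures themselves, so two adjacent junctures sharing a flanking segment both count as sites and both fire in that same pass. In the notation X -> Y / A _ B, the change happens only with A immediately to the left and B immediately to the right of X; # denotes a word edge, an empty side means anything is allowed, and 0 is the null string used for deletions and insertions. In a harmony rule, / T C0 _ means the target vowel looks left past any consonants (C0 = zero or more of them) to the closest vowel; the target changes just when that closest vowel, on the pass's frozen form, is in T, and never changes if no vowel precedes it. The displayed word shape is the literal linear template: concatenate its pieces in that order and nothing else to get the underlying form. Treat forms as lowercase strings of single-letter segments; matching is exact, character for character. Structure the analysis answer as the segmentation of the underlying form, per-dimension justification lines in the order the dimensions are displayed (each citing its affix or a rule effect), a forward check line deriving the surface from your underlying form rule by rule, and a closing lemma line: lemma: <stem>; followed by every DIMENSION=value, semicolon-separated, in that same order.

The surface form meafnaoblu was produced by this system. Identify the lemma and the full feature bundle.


underlying: meaf-na-eb-lu
ASPECT=mi - signalled by the affix -na
KEL=ri - signalled by the affix -lu
TOR=du - signalled by the affix -eb
check: meafnaeblu -> meafnaeblu -> meafnaoblu -> meafnaoblu
lemma: meaf; ASPECT=mi; KEL=ri; TOR=du
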